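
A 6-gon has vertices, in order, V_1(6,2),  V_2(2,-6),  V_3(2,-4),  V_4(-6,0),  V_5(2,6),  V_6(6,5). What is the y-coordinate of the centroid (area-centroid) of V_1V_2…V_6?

Apply the shoelace (surveyor's) formula. First the cross-terms c_i = x_i·y_{i+1} − x_{i+1}·y_i:
  -40, 4, -24, -36, -26, -18  ⇒  2A = -140, A = -70.
Then Σ (y_i + y_{i+1})·c_i = -412, so ȳ = -412 / (6·(-70)) = 103/105.

103/105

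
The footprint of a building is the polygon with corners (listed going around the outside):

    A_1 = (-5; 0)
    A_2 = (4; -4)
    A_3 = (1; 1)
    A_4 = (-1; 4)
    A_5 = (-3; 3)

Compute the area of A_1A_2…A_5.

Apply Gauss's area formula: 2A = Σ (x_i·y_{i+1} − x_{i+1}·y_i), indices taken mod 5.
A_1→A_2: (-5)(-4) − (4)(0) = 20
A_2→A_3: (4)(1) − (1)(-4) = 8
A_3→A_4: (1)(4) − (-1)(1) = 5
A_4→A_5: (-1)(3) − (-3)(4) = 9
A_5→A_1: (-3)(0) − (-5)(3) = 15
Σ = 57
Area = |Σ|/2 = 28.5.

28.5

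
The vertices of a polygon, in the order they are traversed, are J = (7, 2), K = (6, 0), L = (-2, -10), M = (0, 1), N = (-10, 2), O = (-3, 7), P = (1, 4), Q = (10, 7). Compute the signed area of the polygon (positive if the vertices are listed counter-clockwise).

Apply the surveyor's formula: 2A = Σ (x_i·y_{i+1} − x_{i+1}·y_i), indices taken mod 8.
Cross-terms: -12, -60, -2, 10, -64, -19, -33, -29  ⇒  Σ = -209
Signed area = Σ/2 = -104.5 (negative ⇒ clockwise traversal).

-104.5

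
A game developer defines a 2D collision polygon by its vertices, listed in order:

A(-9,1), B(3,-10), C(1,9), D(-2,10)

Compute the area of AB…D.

Apply Gauss's area formula: 2A = Σ (x_i·y_{i+1} − x_{i+1}·y_i), indices taken mod 4.
Cross-terms: 87, 37, 28, 88  ⇒  Σ = 240
Area = |Σ|/2 = 120.

120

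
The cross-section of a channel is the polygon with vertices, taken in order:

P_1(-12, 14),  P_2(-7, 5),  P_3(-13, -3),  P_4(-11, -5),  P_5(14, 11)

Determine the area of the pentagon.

P_1→P_2: (-12)(5) − (-7)(14) = 38
P_2→P_3: (-7)(-3) − (-13)(5) = 86
P_3→P_4: (-13)(-5) − (-11)(-3) = 32
P_4→P_5: (-11)(11) − (14)(-5) = -51
P_5→P_1: (14)(14) − (-12)(11) = 328
Σ = 433
Area = |Σ|/2 = 216.5.

216.5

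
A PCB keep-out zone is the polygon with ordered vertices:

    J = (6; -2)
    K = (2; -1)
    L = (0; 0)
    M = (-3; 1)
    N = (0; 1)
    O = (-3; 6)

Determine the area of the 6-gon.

J→K: (6)(-1) − (2)(-2) = -2
K→L: (2)(0) − (0)(-1) = 0
L→M: (0)(1) − (-3)(0) = 0
M→N: (-3)(1) − (0)(1) = -3
N→O: (0)(6) − (-3)(1) = 3
O→J: (-3)(-2) − (6)(6) = -30
Σ = -32
Area = |Σ|/2 = 16.

16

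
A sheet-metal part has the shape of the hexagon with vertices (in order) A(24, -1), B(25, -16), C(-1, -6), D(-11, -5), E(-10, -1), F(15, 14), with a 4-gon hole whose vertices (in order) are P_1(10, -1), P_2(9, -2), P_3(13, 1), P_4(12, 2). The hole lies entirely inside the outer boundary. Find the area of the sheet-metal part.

Outer boundary:
Apply the surveyor's formula: 2A = Σ (x_i·y_{i+1} − x_{i+1}·y_i), indices taken mod 6.
Cross-terms: -359, -166, -61, -39, -125, -351  ⇒  Σ = -1101
Area = |Σ|/2 = 550.5.
Hole:
Apply the surveyor's formula: 2A = Σ (x_i·y_{i+1} − x_{i+1}·y_i), indices taken mod 4.
P_1→P_2: (10)(-2) − (9)(-1) = -11
P_2→P_3: (9)(1) − (13)(-2) = 35
P_3→P_4: (13)(2) − (12)(1) = 14
P_4→P_1: (12)(-1) − (10)(2) = -32
Σ = 6
Area = |Σ|/2 = 3.
Net area = 550.5 − 3 = 547.5.

547.5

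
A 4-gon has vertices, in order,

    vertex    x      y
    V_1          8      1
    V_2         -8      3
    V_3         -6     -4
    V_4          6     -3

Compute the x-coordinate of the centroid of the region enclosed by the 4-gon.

-20/33

Apply Gauss's area formula. First the cross-terms c_i = x_i·y_{i+1} − x_{i+1}·y_i:
  32, 50, 42, 30  ⇒  2A = 154, A = 77.
Then Σ (x_i + x_{i+1})·c_i = -280, so x̄ = -280 / (6·77) = -20/33.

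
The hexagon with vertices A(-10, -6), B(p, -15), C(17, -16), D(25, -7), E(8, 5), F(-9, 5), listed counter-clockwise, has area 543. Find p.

-3

Write out the shoelace sum; only the two edges meeting at B involve p:
2·Area = [((-10)·(-15) − p·(-6)) + (p·(-16) − 17·(-15))] + 651
       = -10·p + 1056 = 1086
⇒ p = -3.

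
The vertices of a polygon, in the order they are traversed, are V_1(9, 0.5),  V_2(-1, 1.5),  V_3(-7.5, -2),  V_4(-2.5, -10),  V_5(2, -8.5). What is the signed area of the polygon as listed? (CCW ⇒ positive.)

Apply the surveyor's formula: 2A = Σ (x_i·y_{i+1} − x_{i+1}·y_i), indices taken mod 5.
V_1→V_2: (9)(1.5) − (-1)(0.5) = 14
V_2→V_3: (-1)(-2) − (-7.5)(1.5) = 13.25
V_3→V_4: (-7.5)(-10) − (-2.5)(-2) = 70
V_4→V_5: (-2.5)(-8.5) − (2)(-10) = 41.25
V_5→V_1: (2)(0.5) − (9)(-8.5) = 77.5
Σ = 216
Signed area = Σ/2 = 108 (positive ⇒ counter-clockwise traversal).

108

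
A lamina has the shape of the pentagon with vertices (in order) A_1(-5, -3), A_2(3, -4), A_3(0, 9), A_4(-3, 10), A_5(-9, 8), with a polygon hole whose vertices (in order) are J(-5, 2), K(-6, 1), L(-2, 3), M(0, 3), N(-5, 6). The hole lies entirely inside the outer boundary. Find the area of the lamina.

98

Outer boundary:
Σ = (29) + (27) + (27) + (66) + (67) = 216
Area = |Σ|/2 = 108.
Hole:
Apply the shoelace formula: 2A = Σ (x_i·y_{i+1} − x_{i+1}·y_i), indices taken mod 5.
Σ = (7) + (-16) + (-6) + (15) + (20) = 20
Area = |Σ|/2 = 10.
Net area = 108 − 10 = 98.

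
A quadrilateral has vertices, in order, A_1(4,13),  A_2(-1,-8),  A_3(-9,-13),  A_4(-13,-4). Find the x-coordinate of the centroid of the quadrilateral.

Apply Gauss's area formula. First the cross-terms c_i = x_i·y_{i+1} − x_{i+1}·y_i:
  -19, -59, -133, -153  ⇒  2A = -364, A = -182.
Then Σ (x_i + x_{i+1})·c_i = 4836, so x̄ = 4836 / (6·(-182)) = -31/7.

-31/7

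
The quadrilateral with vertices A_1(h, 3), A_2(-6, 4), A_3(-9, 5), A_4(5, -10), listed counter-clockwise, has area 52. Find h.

The doubled signed area Σ (x_i y_{i+1} − x_{i+1} y_i) is linear in h.
With h=0 it equals 104; the coefficient of h is 14 (from the two edges through A_1).
So 14·h + 104 = 2·52 = 104 ⇒ h = 0.

0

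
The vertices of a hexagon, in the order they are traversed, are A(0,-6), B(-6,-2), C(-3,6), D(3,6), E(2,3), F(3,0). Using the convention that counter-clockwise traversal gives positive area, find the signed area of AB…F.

-72

Apply the surveyor's formula: 2A = Σ (x_i·y_{i+1} − x_{i+1}·y_i), indices taken mod 6.
Cross-terms: -36, -42, -36, -3, -9, -18  ⇒  Σ = -144
Signed area = Σ/2 = -72 (negative ⇒ clockwise traversal).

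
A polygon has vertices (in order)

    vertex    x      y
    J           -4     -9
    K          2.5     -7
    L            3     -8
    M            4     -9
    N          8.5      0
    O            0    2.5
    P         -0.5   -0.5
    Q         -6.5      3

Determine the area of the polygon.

110.625

Apply the surveyor's formula: 2A = Σ (x_i·y_{i+1} − x_{i+1}·y_i), indices taken mod 8.
Cross-terms: 50.5, 1, 5, 76.5, 21.25, 1.25, -4.75, 70.5  ⇒  Σ = 221.25
Area = |Σ|/2 = 110.625.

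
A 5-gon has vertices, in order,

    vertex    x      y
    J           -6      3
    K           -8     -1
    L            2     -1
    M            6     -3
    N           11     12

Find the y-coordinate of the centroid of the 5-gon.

256/75

Apply Gauss's area formula. First the cross-terms c_i = x_i·y_{i+1} − x_{i+1}·y_i:
  30, 10, 0, 105, 105  ⇒  2A = 250, A = 125.
Then Σ (y_i + y_{i+1})·c_i = 2560, so ȳ = 2560 / (6·125) = 256/75.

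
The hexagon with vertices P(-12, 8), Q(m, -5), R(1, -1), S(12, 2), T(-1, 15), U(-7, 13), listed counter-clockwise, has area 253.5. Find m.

Write out the shoelace sum; only the two edges meeting at Q involve m:
2·Area = [((-12)·(-5) − m·8) + (m·(-1) − 1·(-5))] + 388
       = -9·m + 453 = 507
⇒ m = -6.

-6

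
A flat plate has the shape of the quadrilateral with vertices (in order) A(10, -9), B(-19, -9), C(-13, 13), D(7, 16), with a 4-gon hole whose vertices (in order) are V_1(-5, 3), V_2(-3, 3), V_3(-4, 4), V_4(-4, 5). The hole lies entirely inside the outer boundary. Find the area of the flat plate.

Outer boundary:
Σ = (-261) + (-364) + (-299) + (-223) = -1147
Area = |Σ|/2 = 573.5.
Hole:
Σ = (-6) + (0) + (-4) + (13) = 3
Area = |Σ|/2 = 1.5.
Net area = 573.5 − 1.5 = 572.

572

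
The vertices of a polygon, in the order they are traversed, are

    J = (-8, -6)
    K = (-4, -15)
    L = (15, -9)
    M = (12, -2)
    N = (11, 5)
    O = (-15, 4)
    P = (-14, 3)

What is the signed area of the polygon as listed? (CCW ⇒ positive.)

Apply Gauss's area formula: 2A = Σ (x_i·y_{i+1} − x_{i+1}·y_i), indices taken mod 7.
Σ = (96) + (261) + (78) + (82) + (119) + (11) + (108) = 755
Signed area = Σ/2 = 377.5 (positive ⇒ counter-clockwise traversal).

377.5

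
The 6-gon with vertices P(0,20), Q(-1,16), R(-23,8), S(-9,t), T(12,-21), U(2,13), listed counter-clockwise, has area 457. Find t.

Write out the shoelace sum; only the two edges meeting at S involve t:
2·Area = [((-23)·t − (-9)·8) + ((-9)·(-21) − 12·t)] + 618
       = -35·t + 879 = 914
⇒ t = -1.

-1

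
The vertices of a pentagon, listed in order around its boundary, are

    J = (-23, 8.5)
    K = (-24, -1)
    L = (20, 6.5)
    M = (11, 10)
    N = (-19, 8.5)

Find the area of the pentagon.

Σ = (227) + (-136) + (128.5) + (283.5) + (34) = 537
Area = |Σ|/2 = 268.5.

268.5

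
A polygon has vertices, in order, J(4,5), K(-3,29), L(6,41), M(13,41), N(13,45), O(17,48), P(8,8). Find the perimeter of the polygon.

102

|JK| = √((-7)² + (24)²) = √625 = 25
|KL| = √((9)² + (12)²) = √225 = 15
|LM| = √((7)² + (0)²) = √49 = 7
|MN| = √((0)² + (4)²) = √16 = 4
|NO| = √((4)² + (3)²) = √25 = 5
|OP| = √((-9)² + (-40)²) = √1681 = 41
|PJ| = √((-4)² + (-3)²) = √25 = 5
Perimeter = 25 + 15 + 7 + 4 + 5 + 41 + 5 = 102.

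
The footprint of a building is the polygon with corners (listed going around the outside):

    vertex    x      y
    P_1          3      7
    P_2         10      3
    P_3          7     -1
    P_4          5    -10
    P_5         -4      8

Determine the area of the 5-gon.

104.5

Apply the surveyor's formula: 2A = Σ (x_i·y_{i+1} − x_{i+1}·y_i), indices taken mod 5.
P_1→P_2: (3)(3) − (10)(7) = -61
P_2→P_3: (10)(-1) − (7)(3) = -31
P_3→P_4: (7)(-10) − (5)(-1) = -65
P_4→P_5: (5)(8) − (-4)(-10) = 0
P_5→P_1: (-4)(7) − (3)(8) = -52
Σ = -209
Area = |Σ|/2 = 104.5.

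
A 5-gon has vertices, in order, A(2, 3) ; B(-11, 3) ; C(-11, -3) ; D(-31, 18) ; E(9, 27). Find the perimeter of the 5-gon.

|AB| = √((-13)² + (0)²) = √169 = 13
|BC| = √((0)² + (-6)²) = √36 = 6
|CD| = √((-20)² + (21)²) = √841 = 29
|DE| = √((40)² + (9)²) = √1681 = 41
|EA| = √((-7)² + (-24)²) = √625 = 25
Perimeter = 13 + 6 + 29 + 41 + 25 = 114.

114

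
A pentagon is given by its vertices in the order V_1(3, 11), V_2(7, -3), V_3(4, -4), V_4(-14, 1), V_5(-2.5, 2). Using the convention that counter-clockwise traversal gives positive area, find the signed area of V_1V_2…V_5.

Σ = (-86) + (-16) + (-52) + (-25.5) + (-33.5) = -213
Signed area = Σ/2 = -106.5 (negative ⇒ clockwise traversal).

-106.5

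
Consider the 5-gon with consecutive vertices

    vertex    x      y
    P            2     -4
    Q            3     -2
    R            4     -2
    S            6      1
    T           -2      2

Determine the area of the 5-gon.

22

Cross-terms: 8, 2, 16, 14, 4  ⇒  Σ = 44
Area = |Σ|/2 = 22.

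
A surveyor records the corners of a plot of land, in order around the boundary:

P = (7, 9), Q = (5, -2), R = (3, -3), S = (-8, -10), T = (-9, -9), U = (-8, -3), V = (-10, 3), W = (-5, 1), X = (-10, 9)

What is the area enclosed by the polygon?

Σ = (-59) + (-9) + (-54) + (-18) + (-45) + (-54) + (5) + (-35) + (-153) = -422
Area = |Σ|/2 = 211.

211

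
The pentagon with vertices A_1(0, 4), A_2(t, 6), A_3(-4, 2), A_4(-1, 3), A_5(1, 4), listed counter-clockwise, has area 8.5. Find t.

Write out the shoelace sum; only the two edges meeting at A_2 involve t:
2·Area = [(0·6 − t·4) + (t·2 − (-4)·6)] + -13
       = -2·t + 11 = 17
⇒ t = -3.

-3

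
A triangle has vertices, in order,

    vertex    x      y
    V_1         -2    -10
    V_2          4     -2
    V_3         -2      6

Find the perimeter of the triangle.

|V_1V_2| = √((6)² + (8)²) = √100 = 10
|V_2V_3| = √((-6)² + (8)²) = √100 = 10
|V_3V_1| = √((0)² + (-16)²) = √256 = 16
Perimeter = 10 + 10 + 16 = 36.

36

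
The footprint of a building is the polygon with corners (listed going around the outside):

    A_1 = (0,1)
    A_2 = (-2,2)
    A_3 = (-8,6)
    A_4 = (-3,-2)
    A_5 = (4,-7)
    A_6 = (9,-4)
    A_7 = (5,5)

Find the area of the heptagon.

93

Cross-terms: 2, 4, 34, 29, 47, 65, 5  ⇒  Σ = 186
Area = |Σ|/2 = 93.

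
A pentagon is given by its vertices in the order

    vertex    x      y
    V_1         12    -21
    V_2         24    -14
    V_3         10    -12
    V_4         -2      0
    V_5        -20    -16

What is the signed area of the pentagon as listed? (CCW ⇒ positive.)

Apply the shoelace formula: 2A = Σ (x_i·y_{i+1} − x_{i+1}·y_i), indices taken mod 5.
Σ = (336) + (-148) + (-24) + (32) + (612) = 808
Signed area = Σ/2 = 404 (positive ⇒ counter-clockwise traversal).

404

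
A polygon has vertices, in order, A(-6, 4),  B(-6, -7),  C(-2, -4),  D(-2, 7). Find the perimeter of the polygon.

|AB| = √((0)² + (-11)²) = √121 = 11
|BC| = √((4)² + (3)²) = √25 = 5
|CD| = √((0)² + (11)²) = √121 = 11
|DA| = √((-4)² + (-3)²) = √25 = 5
Perimeter = 11 + 5 + 11 + 5 = 32.

32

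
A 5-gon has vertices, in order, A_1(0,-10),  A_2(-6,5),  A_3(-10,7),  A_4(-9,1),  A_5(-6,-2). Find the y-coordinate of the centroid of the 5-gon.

Apply the surveyor's formula. First the cross-terms c_i = x_i·y_{i+1} − x_{i+1}·y_i:
  -60, 8, 53, 24, 60  ⇒  2A = 85, A = 42.5.
Then Σ (y_i + y_{i+1})·c_i = 76, so ȳ = 76 / (6·42.5) = 76/255.

76/255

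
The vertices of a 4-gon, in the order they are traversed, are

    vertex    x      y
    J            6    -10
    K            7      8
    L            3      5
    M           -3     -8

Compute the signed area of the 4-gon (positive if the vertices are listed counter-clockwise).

Cross-terms: 118, 11, -9, 78  ⇒  Σ = 198
Signed area = Σ/2 = 99 (positive ⇒ counter-clockwise traversal).

99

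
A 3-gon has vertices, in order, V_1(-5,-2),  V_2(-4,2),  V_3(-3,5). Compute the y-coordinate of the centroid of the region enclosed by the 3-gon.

5/3

Apply Gauss's area formula. First the cross-terms c_i = x_i·y_{i+1} − x_{i+1}·y_i:
  -18, -14, 31  ⇒  2A = -1, A = -0.5.
Then Σ (y_i + y_{i+1})·c_i = -5, so ȳ = -5 / (6·(-0.5)) = 5/3.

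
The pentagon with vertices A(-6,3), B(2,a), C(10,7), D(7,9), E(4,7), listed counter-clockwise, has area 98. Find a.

Write out the shoelace sum; only the two edges meeting at B involve a:
2·Area = [((-6)·a − 2·3) + (2·7 − 10·a)] + 108
       = -16·a + 116 = 196
⇒ a = -5.

-5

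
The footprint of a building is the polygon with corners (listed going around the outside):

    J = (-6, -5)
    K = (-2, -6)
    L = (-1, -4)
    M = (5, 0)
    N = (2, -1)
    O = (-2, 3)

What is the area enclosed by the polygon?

Apply the shoelace (surveyor's) formula: 2A = Σ (x_i·y_{i+1} − x_{i+1}·y_i), indices taken mod 6.
Cross-terms: 26, 2, 20, -5, 4, 28  ⇒  Σ = 75
Area = |Σ|/2 = 37.5.

37.5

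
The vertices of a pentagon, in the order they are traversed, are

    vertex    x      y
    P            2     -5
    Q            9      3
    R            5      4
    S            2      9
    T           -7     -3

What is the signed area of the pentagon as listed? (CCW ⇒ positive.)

Σ = (51) + (21) + (37) + (57) + (41) = 207
Signed area = Σ/2 = 103.5 (positive ⇒ counter-clockwise traversal).

103.5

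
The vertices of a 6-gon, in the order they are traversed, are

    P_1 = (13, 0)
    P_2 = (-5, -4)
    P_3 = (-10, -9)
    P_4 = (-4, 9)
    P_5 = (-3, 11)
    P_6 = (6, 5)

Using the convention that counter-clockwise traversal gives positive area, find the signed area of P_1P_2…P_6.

P_1→P_2: (13)(-4) − (-5)(0) = -52
P_2→P_3: (-5)(-9) − (-10)(-4) = 5
P_3→P_4: (-10)(9) − (-4)(-9) = -126
P_4→P_5: (-4)(11) − (-3)(9) = -17
P_5→P_6: (-3)(5) − (6)(11) = -81
P_6→P_1: (6)(0) − (13)(5) = -65
Σ = -336
Signed area = Σ/2 = -168 (negative ⇒ clockwise traversal).

-168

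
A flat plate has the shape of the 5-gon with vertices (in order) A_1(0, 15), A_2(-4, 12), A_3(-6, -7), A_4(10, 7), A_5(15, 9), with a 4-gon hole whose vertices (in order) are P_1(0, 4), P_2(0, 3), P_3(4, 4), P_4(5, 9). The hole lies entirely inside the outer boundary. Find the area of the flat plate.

Outer boundary:
Apply the surveyor's formula: 2A = Σ (x_i·y_{i+1} − x_{i+1}·y_i), indices taken mod 5.
Σ = (60) + (100) + (28) + (-15) + (225) = 398
Area = |Σ|/2 = 199.
Hole:
Apply the shoelace (surveyor's) formula: 2A = Σ (x_i·y_{i+1} − x_{i+1}·y_i), indices taken mod 4.
Σ = (0) + (-12) + (16) + (20) = 24
Area = |Σ|/2 = 12.
Net area = 199 − 12 = 187.

187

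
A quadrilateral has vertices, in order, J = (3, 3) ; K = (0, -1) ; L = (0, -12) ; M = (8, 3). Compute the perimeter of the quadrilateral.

|JK| = √((-3)² + (-4)²) = √25 = 5
|KL| = √((0)² + (-11)²) = √121 = 11
|LM| = √((8)² + (15)²) = √289 = 17
|MJ| = √((-5)² + (0)²) = √25 = 5
Perimeter = 5 + 11 + 17 + 5 = 38.

38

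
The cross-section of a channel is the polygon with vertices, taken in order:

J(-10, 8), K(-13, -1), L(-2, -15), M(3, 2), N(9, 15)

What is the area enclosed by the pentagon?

Apply Gauss's area formula: 2A = Σ (x_i·y_{i+1} − x_{i+1}·y_i), indices taken mod 5.
Cross-terms: 114, 193, 41, 27, 222  ⇒  Σ = 597
Area = |Σ|/2 = 298.5.

298.5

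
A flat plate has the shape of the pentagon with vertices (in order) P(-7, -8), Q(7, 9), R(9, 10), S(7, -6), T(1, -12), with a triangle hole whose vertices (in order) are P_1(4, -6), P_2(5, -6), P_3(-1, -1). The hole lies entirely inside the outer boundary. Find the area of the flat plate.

153.5

Outer boundary:
Cross-terms: -7, -11, -124, -78, -92  ⇒  Σ = -312
Area = |Σ|/2 = 156.
Hole:
Apply the shoelace formula: 2A = Σ (x_i·y_{i+1} − x_{i+1}·y_i), indices taken mod 3.
Σ = (6) + (-11) + (10) = 5
Area = |Σ|/2 = 2.5.
Net area = 156 − 2.5 = 153.5.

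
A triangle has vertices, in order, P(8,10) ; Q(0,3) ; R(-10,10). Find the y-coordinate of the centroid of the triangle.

23/3

Apply the surveyor's formula. First the cross-terms c_i = x_i·y_{i+1} − x_{i+1}·y_i:
  24, 30, -180  ⇒  2A = -126, A = -63.
Then Σ (y_i + y_{i+1})·c_i = -2898, so ȳ = -2898 / (6·(-63)) = 23/3.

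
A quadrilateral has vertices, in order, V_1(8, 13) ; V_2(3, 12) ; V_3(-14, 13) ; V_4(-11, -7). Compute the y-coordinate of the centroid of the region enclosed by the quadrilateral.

6

Apply the shoelace (surveyor's) formula. First the cross-terms c_i = x_i·y_{i+1} − x_{i+1}·y_i:
  57, 207, 241, -87  ⇒  2A = 418, A = 209.
Then Σ (y_i + y_{i+1})·c_i = 7524, so ȳ = 7524 / (6·209) = 6.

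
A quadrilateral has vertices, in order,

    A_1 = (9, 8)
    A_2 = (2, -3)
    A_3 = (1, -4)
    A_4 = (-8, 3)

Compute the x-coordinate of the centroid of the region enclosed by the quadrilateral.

Apply the surveyor's formula. First the cross-terms c_i = x_i·y_{i+1} − x_{i+1}·y_i:
  -43, -5, -29, -91  ⇒  2A = -168, A = -84.
Then Σ (x_i + x_{i+1})·c_i = -376, so x̄ = -376 / (6·(-84)) = 47/63.

47/63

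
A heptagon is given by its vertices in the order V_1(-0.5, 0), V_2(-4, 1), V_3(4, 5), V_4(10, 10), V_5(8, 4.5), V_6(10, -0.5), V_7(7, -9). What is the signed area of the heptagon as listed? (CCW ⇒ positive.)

-104.75

Apply the shoelace (surveyor's) formula: 2A = Σ (x_i·y_{i+1} − x_{i+1}·y_i), indices taken mod 7.
Σ = (-0.5) + (-24) + (-10) + (-35) + (-49) + (-86.5) + (-4.5) = -209.5
Signed area = Σ/2 = -104.75 (negative ⇒ clockwise traversal).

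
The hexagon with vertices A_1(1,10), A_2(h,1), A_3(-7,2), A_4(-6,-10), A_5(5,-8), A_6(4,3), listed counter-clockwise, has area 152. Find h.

-4

Write out the shoelace sum; only the two edges meeting at A_2 involve h:
2·Area = [(1·1 − h·10) + (h·2 − (-7)·1)] + 264
       = -8·h + 272 = 304
⇒ h = -4.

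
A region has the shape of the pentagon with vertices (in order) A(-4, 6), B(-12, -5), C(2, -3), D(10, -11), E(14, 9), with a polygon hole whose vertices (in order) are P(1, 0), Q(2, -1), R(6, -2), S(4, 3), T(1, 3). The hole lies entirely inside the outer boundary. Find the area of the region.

Outer boundary:
Apply the surveyor's formula: 2A = Σ (x_i·y_{i+1} − x_{i+1}·y_i), indices taken mod 5.
A→B: (-4)(-5) − (-12)(6) = 92
B→C: (-12)(-3) − (2)(-5) = 46
C→D: (2)(-11) − (10)(-3) = 8
D→E: (10)(9) − (14)(-11) = 244
E→A: (14)(6) − (-4)(9) = 120
Σ = 510
Area = |Σ|/2 = 255.
Hole:
Apply the shoelace (surveyor's) formula: 2A = Σ (x_i·y_{i+1} − x_{i+1}·y_i), indices taken mod 5.
Cross-terms: -1, 2, 26, 9, -3  ⇒  Σ = 33
Area = |Σ|/2 = 16.5.
Net area = 255 − 16.5 = 238.5.

238.5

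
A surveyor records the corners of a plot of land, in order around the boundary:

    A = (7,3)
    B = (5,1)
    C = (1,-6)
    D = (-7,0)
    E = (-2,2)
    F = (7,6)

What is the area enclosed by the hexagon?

Cross-terms: -8, -31, -42, -14, -26, -21  ⇒  Σ = -142
Area = |Σ|/2 = 71.

71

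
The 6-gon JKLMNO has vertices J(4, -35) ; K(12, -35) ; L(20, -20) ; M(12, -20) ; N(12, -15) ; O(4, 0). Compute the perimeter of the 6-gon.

90

|JK| = √((8)² + (0)²) = √64 = 8
|KL| = √((8)² + (15)²) = √289 = 17
|LM| = √((-8)² + (0)²) = √64 = 8
|MN| = √((0)² + (5)²) = √25 = 5
|NO| = √((-8)² + (15)²) = √289 = 17
|OJ| = √((0)² + (-35)²) = √1225 = 35
Perimeter = 8 + 17 + 8 + 5 + 17 + 35 = 90.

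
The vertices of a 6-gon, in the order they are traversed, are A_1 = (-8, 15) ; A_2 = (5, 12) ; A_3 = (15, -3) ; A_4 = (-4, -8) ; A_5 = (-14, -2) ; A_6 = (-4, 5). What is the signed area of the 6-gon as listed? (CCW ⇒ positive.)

-350

Apply the shoelace formula: 2A = Σ (x_i·y_{i+1} − x_{i+1}·y_i), indices taken mod 6.
Cross-terms: -171, -195, -132, -104, -78, -20  ⇒  Σ = -700
Signed area = Σ/2 = -350 (negative ⇒ clockwise traversal).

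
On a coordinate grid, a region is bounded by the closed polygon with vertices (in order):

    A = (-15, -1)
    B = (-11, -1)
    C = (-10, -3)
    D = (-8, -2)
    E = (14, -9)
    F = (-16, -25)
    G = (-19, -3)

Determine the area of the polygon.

Apply the shoelace (surveyor's) formula: 2A = Σ (x_i·y_{i+1} − x_{i+1}·y_i), indices taken mod 7.
Σ = (4) + (23) + (-4) + (100) + (-494) + (-427) + (-26) = -824
Area = |Σ|/2 = 412.

412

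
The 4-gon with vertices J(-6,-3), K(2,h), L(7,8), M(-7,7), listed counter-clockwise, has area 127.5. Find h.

-5

Write out the shoelace sum; only the two edges meeting at K involve h:
2·Area = [((-6)·h − 2·(-3)) + (2·8 − 7·h)] + 168
       = -13·h + 190 = 255
⇒ h = -5.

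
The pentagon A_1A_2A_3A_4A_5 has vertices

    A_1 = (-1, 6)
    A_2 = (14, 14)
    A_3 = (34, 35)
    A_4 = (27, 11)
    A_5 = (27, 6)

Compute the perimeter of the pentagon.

104

|A_1A_2| = √((15)² + (8)²) = √289 = 17
|A_2A_3| = √((20)² + (21)²) = √841 = 29
|A_3A_4| = √((-7)² + (-24)²) = √625 = 25
|A_4A_5| = √((0)² + (-5)²) = √25 = 5
|A_5A_1| = √((-28)² + (0)²) = √784 = 28
Perimeter = 17 + 29 + 25 + 5 + 28 = 104.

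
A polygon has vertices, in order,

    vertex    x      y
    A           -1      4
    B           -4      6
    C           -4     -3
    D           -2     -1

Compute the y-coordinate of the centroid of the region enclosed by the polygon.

Apply the shoelace (surveyor's) formula. First the cross-terms c_i = x_i·y_{i+1} − x_{i+1}·y_i:
  10, 36, -2, -9  ⇒  2A = 35, A = 17.5.
Then Σ (y_i + y_{i+1})·c_i = 189, so ȳ = 189 / (6·17.5) = 1.8.

1.8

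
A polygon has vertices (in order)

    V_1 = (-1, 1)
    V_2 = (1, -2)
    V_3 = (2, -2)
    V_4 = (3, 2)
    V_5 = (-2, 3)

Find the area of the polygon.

13.5

Σ = (1) + (2) + (10) + (13) + (1) = 27
Area = |Σ|/2 = 13.5.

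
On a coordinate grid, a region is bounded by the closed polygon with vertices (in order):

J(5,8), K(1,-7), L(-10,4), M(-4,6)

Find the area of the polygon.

107.5

Apply the surveyor's formula: 2A = Σ (x_i·y_{i+1} − x_{i+1}·y_i), indices taken mod 4.
J→K: (5)(-7) − (1)(8) = -43
K→L: (1)(4) − (-10)(-7) = -66
L→M: (-10)(6) − (-4)(4) = -44
M→J: (-4)(8) − (5)(6) = -62
Σ = -215
Area = |Σ|/2 = 107.5.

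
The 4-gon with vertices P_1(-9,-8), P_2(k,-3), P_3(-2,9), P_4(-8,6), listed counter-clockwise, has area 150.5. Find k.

Write out the shoelace sum; only the two edges meeting at P_2 involve k:
2·Area = [((-9)·(-3) − k·(-8)) + (k·9 − (-2)·(-3))] + 178
       = 17·k + 199 = 301
⇒ k = 6.

6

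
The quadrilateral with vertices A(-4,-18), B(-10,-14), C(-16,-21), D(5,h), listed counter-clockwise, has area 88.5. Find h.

Write out the shoelace sum; only the two edges meeting at D involve h:
2·Area = [((-16)·h − 5·(-21)) + (5·(-18) − (-4)·h)] + -138
       = -12·h + -123 = 177
⇒ h = -25.

-25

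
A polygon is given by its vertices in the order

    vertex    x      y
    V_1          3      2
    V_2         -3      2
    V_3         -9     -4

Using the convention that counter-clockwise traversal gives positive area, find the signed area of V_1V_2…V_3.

Σ = (12) + (30) + (-6) = 36
Signed area = Σ/2 = 18 (positive ⇒ counter-clockwise traversal).

18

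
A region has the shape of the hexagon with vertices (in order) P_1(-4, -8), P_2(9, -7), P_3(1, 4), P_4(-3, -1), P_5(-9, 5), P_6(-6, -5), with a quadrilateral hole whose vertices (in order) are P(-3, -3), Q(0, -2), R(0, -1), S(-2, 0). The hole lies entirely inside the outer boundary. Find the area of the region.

Outer boundary:
Cross-terms: 100, 43, 11, -24, 75, 28  ⇒  Σ = 233
Area = |Σ|/2 = 116.5.
Hole:
P→Q: (-3)(-2) − (0)(-3) = 6
Q→R: (0)(-1) − (0)(-2) = 0
R→S: (0)(0) − (-2)(-1) = -2
S→P: (-2)(-3) − (-3)(0) = 6
Σ = 10
Area = |Σ|/2 = 5.
Net area = 116.5 − 5 = 111.5.

111.5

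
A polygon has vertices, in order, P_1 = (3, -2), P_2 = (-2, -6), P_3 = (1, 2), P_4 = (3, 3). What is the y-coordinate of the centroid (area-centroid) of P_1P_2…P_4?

Apply the shoelace (surveyor's) formula. First the cross-terms c_i = x_i·y_{i+1} − x_{i+1}·y_i:
  -22, 2, -3, -15  ⇒  2A = -38, A = -19.
Then Σ (y_i + y_{i+1})·c_i = 138, so ȳ = 138 / (6·(-19)) = -23/19.

-23/19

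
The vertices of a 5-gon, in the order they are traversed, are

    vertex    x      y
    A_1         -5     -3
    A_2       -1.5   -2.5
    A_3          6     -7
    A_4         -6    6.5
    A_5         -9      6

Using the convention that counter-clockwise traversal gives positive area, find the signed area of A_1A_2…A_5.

Apply Gauss's area formula: 2A = Σ (x_i·y_{i+1} − x_{i+1}·y_i), indices taken mod 5.
Σ = (8) + (25.5) + (-3) + (22.5) + (57) = 110
Signed area = Σ/2 = 55 (positive ⇒ counter-clockwise traversal).

55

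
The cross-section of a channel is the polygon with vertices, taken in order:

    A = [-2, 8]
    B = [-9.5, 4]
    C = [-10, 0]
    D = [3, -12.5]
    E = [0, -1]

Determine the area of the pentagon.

114

Apply Gauss's area formula: 2A = Σ (x_i·y_{i+1} − x_{i+1}·y_i), indices taken mod 5.
Cross-terms: 68, 40, 125, -3, -2  ⇒  Σ = 228
Area = |Σ|/2 = 114.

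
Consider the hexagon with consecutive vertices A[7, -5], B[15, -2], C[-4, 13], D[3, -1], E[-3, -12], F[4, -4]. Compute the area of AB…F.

Apply the shoelace (surveyor's) formula: 2A = Σ (x_i·y_{i+1} − x_{i+1}·y_i), indices taken mod 6.
A→B: (7)(-2) − (15)(-5) = 61
B→C: (15)(13) − (-4)(-2) = 187
C→D: (-4)(-1) − (3)(13) = -35
D→E: (3)(-12) − (-3)(-1) = -39
E→F: (-3)(-4) − (4)(-12) = 60
F→A: (4)(-5) − (7)(-4) = 8
Σ = 242
Area = |Σ|/2 = 121.

121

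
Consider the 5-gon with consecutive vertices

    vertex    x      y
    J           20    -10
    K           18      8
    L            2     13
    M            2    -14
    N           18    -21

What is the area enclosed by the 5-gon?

477

Apply the surveyor's formula: 2A = Σ (x_i·y_{i+1} − x_{i+1}·y_i), indices taken mod 5.
Σ = (340) + (218) + (-54) + (210) + (240) = 954
Area = |Σ|/2 = 477.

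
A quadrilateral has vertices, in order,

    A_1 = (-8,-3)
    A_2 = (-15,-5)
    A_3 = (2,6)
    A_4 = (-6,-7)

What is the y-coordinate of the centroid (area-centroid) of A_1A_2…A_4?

-106/101

Apply the shoelace formula. First the cross-terms c_i = x_i·y_{i+1} − x_{i+1}·y_i:
  -5, -80, 22, -38  ⇒  2A = -101, A = -50.5.
Then Σ (y_i + y_{i+1})·c_i = 318, so ȳ = 318 / (6·(-50.5)) = -106/101.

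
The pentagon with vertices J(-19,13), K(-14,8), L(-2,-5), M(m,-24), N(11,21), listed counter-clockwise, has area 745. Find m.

Write out the shoelace sum; only the two edges meeting at M involve m:
2·Area = [((-2)·(-24) − m·(-5)) + (m·21 − 11·(-24))] + 658
       = 26·m + 970 = 1490
⇒ m = 20.

20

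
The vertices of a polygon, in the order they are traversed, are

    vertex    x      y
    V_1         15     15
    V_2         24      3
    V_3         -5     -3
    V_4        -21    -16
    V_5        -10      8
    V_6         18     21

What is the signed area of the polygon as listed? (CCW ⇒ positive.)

Apply the surveyor's formula: 2A = Σ (x_i·y_{i+1} − x_{i+1}·y_i), indices taken mod 6.
Cross-terms: -315, -57, 17, -328, -354, -45  ⇒  Σ = -1082
Signed area = Σ/2 = -541 (negative ⇒ clockwise traversal).

-541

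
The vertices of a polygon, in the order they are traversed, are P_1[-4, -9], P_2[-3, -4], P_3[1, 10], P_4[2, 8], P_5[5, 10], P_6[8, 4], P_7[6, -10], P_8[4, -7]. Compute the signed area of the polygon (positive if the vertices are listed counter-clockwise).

Cross-terms: -11, -26, -12, -20, -60, -104, -2, -64  ⇒  Σ = -299
Signed area = Σ/2 = -149.5 (negative ⇒ clockwise traversal).

-149.5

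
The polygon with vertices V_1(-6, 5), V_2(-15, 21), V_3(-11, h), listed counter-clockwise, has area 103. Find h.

-9

Write out the shoelace sum; only the two edges meeting at V_3 involve h:
2·Area = [((-15)·h − (-11)·21) + ((-11)·5 − (-6)·h)] + -51
       = -9·h + 125 = 206
⇒ h = -9.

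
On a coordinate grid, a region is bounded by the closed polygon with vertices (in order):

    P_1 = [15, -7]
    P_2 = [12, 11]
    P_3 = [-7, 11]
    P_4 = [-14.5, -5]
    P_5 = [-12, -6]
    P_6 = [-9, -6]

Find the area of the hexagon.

Apply the surveyor's formula: 2A = Σ (x_i·y_{i+1} − x_{i+1}·y_i), indices taken mod 6.
Σ = (249) + (209) + (194.5) + (27) + (18) + (153) = 850.5
Area = |Σ|/2 = 425.25.

425.25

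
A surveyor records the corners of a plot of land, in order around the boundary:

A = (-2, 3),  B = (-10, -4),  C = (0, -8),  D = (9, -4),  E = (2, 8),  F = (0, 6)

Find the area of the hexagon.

Apply the surveyor's formula: 2A = Σ (x_i·y_{i+1} − x_{i+1}·y_i), indices taken mod 6.
Σ = (38) + (80) + (72) + (80) + (12) + (12) = 294
Area = |Σ|/2 = 147.

147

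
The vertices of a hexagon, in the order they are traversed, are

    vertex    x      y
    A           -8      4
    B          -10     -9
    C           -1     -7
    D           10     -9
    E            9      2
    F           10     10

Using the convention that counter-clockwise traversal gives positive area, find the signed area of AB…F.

Apply the shoelace (surveyor's) formula: 2A = Σ (x_i·y_{i+1} − x_{i+1}·y_i), indices taken mod 6.
Σ = (112) + (61) + (79) + (101) + (70) + (120) = 543
Signed area = Σ/2 = 271.5 (positive ⇒ counter-clockwise traversal).

271.5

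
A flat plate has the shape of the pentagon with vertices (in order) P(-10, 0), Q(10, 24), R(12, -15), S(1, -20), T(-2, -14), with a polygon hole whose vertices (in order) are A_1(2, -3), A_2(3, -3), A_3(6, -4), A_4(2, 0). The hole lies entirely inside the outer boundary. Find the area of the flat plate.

Outer boundary:
Apply the shoelace (surveyor's) formula: 2A = Σ (x_i·y_{i+1} − x_{i+1}·y_i), indices taken mod 5.
Cross-terms: -240, -438, -225, -54, -140  ⇒  Σ = -1097
Area = |Σ|/2 = 548.5.
Hole:
Apply the shoelace (surveyor's) formula: 2A = Σ (x_i·y_{i+1} − x_{i+1}·y_i), indices taken mod 4.
A_1→A_2: (2)(-3) − (3)(-3) = 3
A_2→A_3: (3)(-4) − (6)(-3) = 6
A_3→A_4: (6)(0) − (2)(-4) = 8
A_4→A_1: (2)(-3) − (2)(0) = -6
Σ = 11
Area = |Σ|/2 = 5.5.
Net area = 548.5 − 5.5 = 543.

543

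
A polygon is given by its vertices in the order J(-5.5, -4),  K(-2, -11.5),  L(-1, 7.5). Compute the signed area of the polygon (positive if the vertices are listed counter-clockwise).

Apply the shoelace formula: 2A = Σ (x_i·y_{i+1} − x_{i+1}·y_i), indices taken mod 3.
Cross-terms: 55.25, -26.5, 45.25  ⇒  Σ = 74
Signed area = Σ/2 = 37 (positive ⇒ counter-clockwise traversal).

37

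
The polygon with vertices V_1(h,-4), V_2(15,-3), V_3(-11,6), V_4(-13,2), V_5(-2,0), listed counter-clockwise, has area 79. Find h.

The doubled signed area Σ (x_i y_{i+1} − x_{i+1} y_i) is linear in h.
With h=0 it equals 185; the coefficient of h is -3 (from the two edges through V_1).
So -3·h + 185 = 2·79 = 158 ⇒ h = 9.

9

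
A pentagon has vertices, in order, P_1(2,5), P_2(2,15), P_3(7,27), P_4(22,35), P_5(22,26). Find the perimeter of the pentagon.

78

|P_1P_2| = √((0)² + (10)²) = √100 = 10
|P_2P_3| = √((5)² + (12)²) = √169 = 13
|P_3P_4| = √((15)² + (8)²) = √289 = 17
|P_4P_5| = √((0)² + (-9)²) = √81 = 9
|P_5P_1| = √((-20)² + (-21)²) = √841 = 29
Perimeter = 10 + 13 + 17 + 9 + 29 = 78.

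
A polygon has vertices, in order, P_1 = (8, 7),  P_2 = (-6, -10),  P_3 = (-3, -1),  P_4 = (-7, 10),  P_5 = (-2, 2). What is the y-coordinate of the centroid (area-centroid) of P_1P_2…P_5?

17/41

Apply the shoelace (surveyor's) formula. First the cross-terms c_i = x_i·y_{i+1} − x_{i+1}·y_i:
  -38, -24, -37, 6, -30  ⇒  2A = -123, A = -61.5.
Then Σ (y_i + y_{i+1})·c_i = -153, so ȳ = -153 / (6·(-61.5)) = 17/41.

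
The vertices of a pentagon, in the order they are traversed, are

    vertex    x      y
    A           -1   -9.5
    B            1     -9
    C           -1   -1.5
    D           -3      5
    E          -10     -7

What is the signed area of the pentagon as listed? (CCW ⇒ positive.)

Cross-terms: 18.5, -10.5, -9.5, 71, 88  ⇒  Σ = 157.5
Signed area = Σ/2 = 78.75 (positive ⇒ counter-clockwise traversal).

78.75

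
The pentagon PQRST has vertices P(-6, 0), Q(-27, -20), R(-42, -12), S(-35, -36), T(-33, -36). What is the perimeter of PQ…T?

118

|PQ| = √((-21)² + (-20)²) = √841 = 29
|QR| = √((-15)² + (8)²) = √289 = 17
|RS| = √((7)² + (-24)²) = √625 = 25
|ST| = √((2)² + (0)²) = √4 = 2
|TP| = √((27)² + (36)²) = √2025 = 45
Perimeter = 29 + 17 + 25 + 2 + 45 = 118.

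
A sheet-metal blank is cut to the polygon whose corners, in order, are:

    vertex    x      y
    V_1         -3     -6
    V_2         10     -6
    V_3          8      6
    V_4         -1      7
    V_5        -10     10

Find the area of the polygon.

Apply the shoelace formula: 2A = Σ (x_i·y_{i+1} − x_{i+1}·y_i), indices taken mod 5.
Σ = (78) + (108) + (62) + (60) + (90) = 398
Area = |Σ|/2 = 199.

199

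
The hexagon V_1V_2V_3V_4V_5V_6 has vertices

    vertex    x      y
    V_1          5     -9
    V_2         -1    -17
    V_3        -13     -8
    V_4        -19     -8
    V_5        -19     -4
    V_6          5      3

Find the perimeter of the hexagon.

72

|V_1V_2| = √((-6)² + (-8)²) = √100 = 10
|V_2V_3| = √((-12)² + (9)²) = √225 = 15
|V_3V_4| = √((-6)² + (0)²) = √36 = 6
|V_4V_5| = √((0)² + (4)²) = √16 = 4
|V_5V_6| = √((24)² + (7)²) = √625 = 25
|V_6V_1| = √((0)² + (-12)²) = √144 = 12
Perimeter = 10 + 15 + 6 + 4 + 25 + 12 = 72.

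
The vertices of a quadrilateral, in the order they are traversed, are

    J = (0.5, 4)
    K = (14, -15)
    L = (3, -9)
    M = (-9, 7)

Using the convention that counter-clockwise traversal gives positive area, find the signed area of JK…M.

-122

Apply the shoelace (surveyor's) formula: 2A = Σ (x_i·y_{i+1} − x_{i+1}·y_i), indices taken mod 4.
J→K: (0.5)(-15) − (14)(4) = -63.5
K→L: (14)(-9) − (3)(-15) = -81
L→M: (3)(7) − (-9)(-9) = -60
M→J: (-9)(4) − (0.5)(7) = -39.5
Σ = -244
Signed area = Σ/2 = -122 (negative ⇒ clockwise traversal).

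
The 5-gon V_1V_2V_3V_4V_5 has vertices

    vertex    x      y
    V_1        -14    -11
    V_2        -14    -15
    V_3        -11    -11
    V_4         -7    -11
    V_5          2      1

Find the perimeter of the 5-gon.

48

|V_1V_2| = √((0)² + (-4)²) = √16 = 4
|V_2V_3| = √((3)² + (4)²) = √25 = 5
|V_3V_4| = √((4)² + (0)²) = √16 = 4
|V_4V_5| = √((9)² + (12)²) = √225 = 15
|V_5V_1| = √((-16)² + (-12)²) = √400 = 20
Perimeter = 4 + 5 + 4 + 15 + 20 = 48.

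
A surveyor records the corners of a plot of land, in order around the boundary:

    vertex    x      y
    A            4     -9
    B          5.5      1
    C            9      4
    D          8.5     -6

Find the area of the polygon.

A→B: (4)(1) − (5.5)(-9) = 53.5
B→C: (5.5)(4) − (9)(1) = 13
C→D: (9)(-6) − (8.5)(4) = -88
D→A: (8.5)(-9) − (4)(-6) = -52.5
Σ = -74
Area = |Σ|/2 = 37.

37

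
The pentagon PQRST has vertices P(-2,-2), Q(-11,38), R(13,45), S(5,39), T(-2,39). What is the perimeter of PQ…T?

124

|PQ| = √((-9)² + (40)²) = √1681 = 41
|QR| = √((24)² + (7)²) = √625 = 25
|RS| = √((-8)² + (-6)²) = √100 = 10
|ST| = √((-7)² + (0)²) = √49 = 7
|TP| = √((0)² + (-41)²) = √1681 = 41
Perimeter = 41 + 25 + 10 + 7 + 41 = 124.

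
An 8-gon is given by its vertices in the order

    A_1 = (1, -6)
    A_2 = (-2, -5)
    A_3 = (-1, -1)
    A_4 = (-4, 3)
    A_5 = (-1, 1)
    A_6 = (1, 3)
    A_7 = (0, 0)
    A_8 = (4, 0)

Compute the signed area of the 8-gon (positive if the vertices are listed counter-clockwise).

Σ = (-17) + (-3) + (-7) + (-1) + (-4) + (0) + (0) + (-24) = -56
Signed area = Σ/2 = -28 (negative ⇒ clockwise traversal).

-28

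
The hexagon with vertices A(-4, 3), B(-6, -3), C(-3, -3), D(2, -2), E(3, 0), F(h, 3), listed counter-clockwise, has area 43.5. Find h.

3

The doubled signed area Σ (x_i y_{i+1} − x_{i+1} y_i) is linear in h.
With h=0 it equals 78; the coefficient of h is 3 (from the two edges through F).
So 3·h + 78 = 2·43.5 = 87 ⇒ h = 3.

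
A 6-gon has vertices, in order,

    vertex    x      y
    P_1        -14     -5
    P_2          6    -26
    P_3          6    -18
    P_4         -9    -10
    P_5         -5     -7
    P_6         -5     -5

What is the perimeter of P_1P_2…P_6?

70

|P_1P_2| = √((20)² + (-21)²) = √841 = 29
|P_2P_3| = √((0)² + (8)²) = √64 = 8
|P_3P_4| = √((-15)² + (8)²) = √289 = 17
|P_4P_5| = √((4)² + (3)²) = √25 = 5
|P_5P_6| = √((0)² + (2)²) = √4 = 2
|P_6P_1| = √((-9)² + (0)²) = √81 = 9
Perimeter = 29 + 8 + 17 + 5 + 2 + 9 = 70.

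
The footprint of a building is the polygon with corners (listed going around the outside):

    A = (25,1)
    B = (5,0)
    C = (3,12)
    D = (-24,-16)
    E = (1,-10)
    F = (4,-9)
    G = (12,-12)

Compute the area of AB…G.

Apply Gauss's area formula: 2A = Σ (x_i·y_{i+1} − x_{i+1}·y_i), indices taken mod 7.
A→B: (25)(0) − (5)(1) = -5
B→C: (5)(12) − (3)(0) = 60
C→D: (3)(-16) − (-24)(12) = 240
D→E: (-24)(-10) − (1)(-16) = 256
E→F: (1)(-9) − (4)(-10) = 31
F→G: (4)(-12) − (12)(-9) = 60
G→A: (12)(1) − (25)(-12) = 312
Σ = 954
Area = |Σ|/2 = 477.

477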